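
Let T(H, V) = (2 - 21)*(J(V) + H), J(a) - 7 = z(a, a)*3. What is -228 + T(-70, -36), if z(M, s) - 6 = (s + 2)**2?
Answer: -65265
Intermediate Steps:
z(M, s) = 6 + (2 + s)**2 (z(M, s) = 6 + (s + 2)**2 = 6 + (2 + s)**2)
J(a) = 25 + 3*(2 + a)**2 (J(a) = 7 + (6 + (2 + a)**2)*3 = 7 + (18 + 3*(2 + a)**2) = 25 + 3*(2 + a)**2)
T(H, V) = -475 - 57*(2 + V)**2 - 19*H (T(H, V) = (2 - 21)*((25 + 3*(2 + V)**2) + H) = -19*(25 + H + 3*(2 + V)**2) = -475 - 57*(2 + V)**2 - 19*H)
-228 + T(-70, -36) = -228 + (-475 - 57*(2 - 36)**2 - 19*(-70)) = -228 + (-475 - 57*(-34)**2 + 1330) = -228 + (-475 - 57*1156 + 1330) = -228 + (-475 - 65892 + 1330) = -228 - 65037 = -65265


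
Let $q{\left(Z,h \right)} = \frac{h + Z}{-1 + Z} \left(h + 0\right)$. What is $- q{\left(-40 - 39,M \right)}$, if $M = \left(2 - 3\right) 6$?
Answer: $\frac{51}{8} \approx 6.375$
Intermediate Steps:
$M = -6$ ($M = \left(-1\right) 6 = -6$)
$q{\left(Z,h \right)} = \frac{h \left(Z + h\right)}{-1 + Z}$ ($q{\left(Z,h \right)} = \frac{Z + h}{-1 + Z} h = \frac{h \left(Z + h\right)}{-1 + Z}$)
$- q{\left(-40 - 39,M \right)} = - \frac{\left(-6\right) \left(\left(-40 - 39\right) - 6\right)}{-1 - 79} = - \frac{\left(-6\right) \left(-79 - 6\right)}{-1 - 79} = - \frac{\left(-6\right) \left(-85\right)}{-80} = - \frac{\left(-6\right) \left(-1\right) \left(-85\right)}{80} = \left(-1\right) \left(- \frac{51}{8}\right) = \frac{51}{8}$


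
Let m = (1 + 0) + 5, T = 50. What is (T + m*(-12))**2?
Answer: 484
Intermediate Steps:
m = 6 (m = 1 + 5 = 6)
(T + m*(-12))**2 = (50 + 6*(-12))**2 = (50 - 72)**2 = (-22)**2 = 484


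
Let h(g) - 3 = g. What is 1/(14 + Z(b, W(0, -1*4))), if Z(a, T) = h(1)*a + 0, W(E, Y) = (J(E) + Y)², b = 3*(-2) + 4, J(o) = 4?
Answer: ⅙ ≈ 0.16667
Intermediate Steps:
h(g) = 3 + g
b = -2 (b = -6 + 4 = -2)
W(E, Y) = (4 + Y)²
Z(a, T) = 4*a (Z(a, T) = (3 + 1)*a + 0 = 4*a + 0 = 4*a)
1/(14 + Z(b, W(0, -1*4))) = 1/(14 + 4*(-2)) = 1/(14 - 8) = 1/6 = ⅙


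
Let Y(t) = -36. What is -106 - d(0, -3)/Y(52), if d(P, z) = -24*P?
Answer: -106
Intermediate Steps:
-106 - d(0, -3)/Y(52) = -106 - (-24*0)/(-36) = -106 - 0*(-1)/36 = -106 - 1*0 = -106 + 0 = -106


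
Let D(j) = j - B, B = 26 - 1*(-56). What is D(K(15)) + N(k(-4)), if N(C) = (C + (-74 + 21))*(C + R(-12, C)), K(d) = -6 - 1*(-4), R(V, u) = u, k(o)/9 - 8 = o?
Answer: -1308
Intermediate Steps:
k(o) = 72 + 9*o
K(d) = -2 (K(d) = -6 + 4 = -2)
B = 82 (B = 26 + 56 = 82)
N(C) = 2*C*(-53 + C) (N(C) = (C + (-74 + 21))*(C + C) = (C - 53)*(2*C) = (-53 + C)*(2*C) = 2*C*(-53 + C))
D(j) = -82 + j (D(j) = j - 1*82 = j - 82 = -82 + j)
D(K(15)) + N(k(-4)) = (-82 - 2) + 2*(72 + 9*(-4))*(-53 + (72 + 9*(-4))) = -84 + 2*(72 - 36)*(-53 + (72 - 36)) = -84 + 2*36*(-53 + 36) = -84 + 2*36*(-17) = -84 - 1224 = -1308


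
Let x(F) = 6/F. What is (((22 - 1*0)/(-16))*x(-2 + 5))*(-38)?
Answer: 209/2 ≈ 104.50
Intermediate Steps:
(((22 - 1*0)/(-16))*x(-2 + 5))*(-38) = (((22 - 1*0)/(-16))*(6/(-2 + 5)))*(-38) = (((22 + 0)*(-1/16))*(6/3))*(-38) = ((22*(-1/16))*(6*(⅓)))*(-38) = -11/8*2*(-38) = -11/4*(-38) = 209/2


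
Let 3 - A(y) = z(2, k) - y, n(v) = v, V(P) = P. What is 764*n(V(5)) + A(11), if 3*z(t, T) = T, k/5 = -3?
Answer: 3839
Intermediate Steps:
k = -15 (k = 5*(-3) = -15)
z(t, T) = T/3
A(y) = 8 + y (A(y) = 3 - ((1/3)*(-15) - y) = 3 - (-5 - y) = 3 + (5 + y) = 8 + y)
764*n(V(5)) + A(11) = 764*5 + (8 + 11) = 3820 + 19 = 3839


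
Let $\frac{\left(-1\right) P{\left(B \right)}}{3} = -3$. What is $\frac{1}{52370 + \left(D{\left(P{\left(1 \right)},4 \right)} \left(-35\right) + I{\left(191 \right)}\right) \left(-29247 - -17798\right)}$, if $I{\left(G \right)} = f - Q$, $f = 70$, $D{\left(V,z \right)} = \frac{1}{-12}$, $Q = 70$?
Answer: $\frac{12}{227725} \approx 5.2695 \cdot 10^{-5}$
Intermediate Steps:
$P{\left(B \right)} = 9$ ($P{\left(B \right)} = \left(-3\right) \left(-3\right) = 9$)
$D{\left(V,z \right)} = - \frac{1}{12}$
$I{\left(G \right)} = 0$ ($I{\left(G \right)} = 70 - 70 = 0$)
$\frac{1}{52370 + \left(D{\left(P{\left(1 \right)},4 \right)} \left(-35\right) + I{\left(191 \right)}\right) \left(-29247 - -17798\right)} = \frac{1}{52370 + \left(\left(- \frac{1}{12}\right) \left(-35\right) + 0\right) \left(-29247 - -17798\right)} = \frac{1}{52370 + \left(\frac{35}{12} + 0\right) \left(-29247 + \left(-316 + 18114\right)\right)} = \frac{1}{52370 + \frac{35 \left(-29247 + 17798\right)}{12}} = \frac{1}{52370 + \frac{35}{12} \left(-11449\right)} = \frac{1}{52370 - \frac{400715}{12}} = \frac{1}{\frac{227725}{12}} = \frac{12}{227725}$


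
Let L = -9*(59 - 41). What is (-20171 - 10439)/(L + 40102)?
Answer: -3061/3994 ≈ -0.76640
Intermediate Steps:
L = -162 (L = -9*18 = -162)
(-20171 - 10439)/(L + 40102) = (-20171 - 10439)/(-162 + 40102) = -30610/39940 = -30610*1/39940 = -3061/3994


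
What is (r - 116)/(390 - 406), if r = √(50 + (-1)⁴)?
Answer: 29/4 - √51/16 ≈ 6.8037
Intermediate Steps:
r = √51 (r = √(50 + 1) = √51 ≈ 7.1414)
(r - 116)/(390 - 406) = (√51 - 116)/(390 - 406) = (-116 + √51)/(-16) = (-116 + √51)*(-1/16) = 29/4 - √51/16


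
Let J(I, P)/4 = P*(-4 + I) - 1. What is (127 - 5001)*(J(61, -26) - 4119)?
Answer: 48988574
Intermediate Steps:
J(I, P) = -4 + 4*P*(-4 + I) (J(I, P) = 4*(P*(-4 + I) - 1) = 4*(-1 + P*(-4 + I)) = -4 + 4*P*(-4 + I))
(127 - 5001)*(J(61, -26) - 4119) = (127 - 5001)*((-4 - 16*(-26) + 4*61*(-26)) - 4119) = -4874*((-4 + 416 - 6344) - 4119) = -4874*(-5932 - 4119) = -4874*(-10051) = 48988574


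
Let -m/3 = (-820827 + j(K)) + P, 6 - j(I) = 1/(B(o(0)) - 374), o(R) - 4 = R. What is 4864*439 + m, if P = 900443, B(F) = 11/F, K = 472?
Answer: 938732846/495 ≈ 1.8964e+6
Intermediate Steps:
o(R) = 4 + R
j(I) = 8914/1485 (j(I) = 6 - 1/(11/(4 + 0) - 374) = 6 - 1/(11/4 - 374) = 6 - 1/(-1485/4) = 6 - 1*(-4/1485) = 6 + 4/1485 = 8914/1485)
m = -118238674/495 (m = -3*((-820827 + 8914/1485) + 900443) = -3*(-1218919181/1485 + 900443) = -3*118238674/1485 = -118238674/495 ≈ -2.3887e+5)
4864*439 + m = 4864*439 - 118238674/495 = 2135296 - 118238674/495 = 938732846/495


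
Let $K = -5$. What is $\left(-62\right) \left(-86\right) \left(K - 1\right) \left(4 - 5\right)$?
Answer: $31992$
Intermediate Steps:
$\left(-62\right) \left(-86\right) \left(K - 1\right) \left(4 - 5\right) = \left(-62\right) \left(-86\right) \left(-5 - 1\right) \left(4 - 5\right) = 5332 \left(\left(-6\right) \left(-1\right)\right) = 5332 \cdot 6 = 31992$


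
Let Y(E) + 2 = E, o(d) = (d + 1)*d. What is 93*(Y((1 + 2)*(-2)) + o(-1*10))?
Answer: 7626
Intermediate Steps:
o(d) = d*(1 + d) (o(d) = (1 + d)*d = d*(1 + d))
Y(E) = -2 + E
93*(Y((1 + 2)*(-2)) + o(-1*10)) = 93*((-2 + (1 + 2)*(-2)) + (-1*10)*(1 - 1*10)) = 93*((-2 + 3*(-2)) - 10*(1 - 10)) = 93*((-2 - 6) - 10*(-9)) = 93*(-8 + 90) = 93*82 = 7626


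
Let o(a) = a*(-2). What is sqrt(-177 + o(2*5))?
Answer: I*sqrt(197) ≈ 14.036*I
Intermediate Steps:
o(a) = -2*a
sqrt(-177 + o(2*5)) = sqrt(-177 - 4*5) = sqrt(-177 - 2*10) = sqrt(-177 - 20) = sqrt(-197) = I*sqrt(197)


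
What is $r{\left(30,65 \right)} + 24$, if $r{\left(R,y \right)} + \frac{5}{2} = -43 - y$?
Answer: $- \frac{173}{2} \approx -86.5$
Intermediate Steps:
$r{\left(R,y \right)} = - \frac{91}{2} - y$ ($r{\left(R,y \right)} = - \frac{5}{2} - \left(43 + y\right) = - \frac{91}{2} - y$)
$r{\left(30,65 \right)} + 24 = \left(- \frac{91}{2} - 65\right) + 24 = - \frac{221}{2} + 24 = - \frac{173}{2}$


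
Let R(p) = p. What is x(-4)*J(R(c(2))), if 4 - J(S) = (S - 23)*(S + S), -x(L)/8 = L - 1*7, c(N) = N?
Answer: 7744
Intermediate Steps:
x(L) = 56 - 8*L (x(L) = -8*(L - 1*7) = -8*(L - 7) = -8*(-7 + L) = 56 - 8*L)
J(S) = 4 - 2*S*(-23 + S) (J(S) = 4 - (S - 23)*(S + S) = 4 - (-23 + S)*2*S = 4 - 2*S*(-23 + S))
x(-4)*J(R(c(2))) = (56 - 8*(-4))*(4 - 2*2**2 + 46*2) = (56 + 32)*(4 - 2*4 + 92) = 88*(4 - 8 + 92) = 88*88 = 7744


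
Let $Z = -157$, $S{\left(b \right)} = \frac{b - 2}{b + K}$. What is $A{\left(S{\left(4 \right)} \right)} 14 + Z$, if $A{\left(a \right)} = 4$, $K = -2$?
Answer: $-101$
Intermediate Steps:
$S{\left(b \right)} = 1$ ($S{\left(b \right)} = \frac{b - 2}{b - 2} = \frac{-2 + b}{-2 + b} = 1$)
$A{\left(S{\left(4 \right)} \right)} 14 + Z = 4 \cdot 14 - 157 = 56 - 157 = -101$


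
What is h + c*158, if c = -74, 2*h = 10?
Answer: -11687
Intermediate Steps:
h = 5 (h = (½)*10 = 5)
h + c*158 = 5 - 74*158 = 5 - 11692 = -11687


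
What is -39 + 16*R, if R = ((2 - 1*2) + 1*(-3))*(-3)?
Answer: 105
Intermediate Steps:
R = 9 (R = ((2 - 2) - 3)*(-3) = (0 - 3)*(-3) = -3*(-3) = 9)
-39 + 16*R = -39 + 16*9 = -39 + 144 = 105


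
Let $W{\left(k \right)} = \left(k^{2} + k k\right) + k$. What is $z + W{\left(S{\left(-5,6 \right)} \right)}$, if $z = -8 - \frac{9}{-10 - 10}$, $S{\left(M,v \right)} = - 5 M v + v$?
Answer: $\frac{976409}{20} \approx 48820.0$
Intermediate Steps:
$S{\left(M,v \right)} = v - 5 M v$ ($S{\left(M,v \right)} = - 5 M v + v = v - 5 M v$)
$W{\left(k \right)} = k + 2 k^{2}$ ($W{\left(k \right)} = \left(k^{2} + k^{2}\right) + k = 2 k^{2} + k = k + 2 k^{2}$)
$z = - \frac{151}{20}$ ($z = -8 - \frac{9}{-20} = -8 - - \frac{9}{20} = -8 + \frac{9}{20} = - \frac{151}{20} \approx -7.55$)
$z + W{\left(S{\left(-5,6 \right)} \right)} = - \frac{151}{20} + 6 \left(1 - -25\right) \left(1 + 2 \cdot 6 \left(1 - -25\right)\right) = - \frac{151}{20} + 6 \left(1 + 25\right) \left(1 + 2 \cdot 6 \left(1 + 25\right)\right) = - \frac{151}{20} + 6 \cdot 26 \left(1 + 2 \cdot 6 \cdot 26\right) = - \frac{151}{20} + 156 \left(1 + 2 \cdot 156\right) = - \frac{151}{20} + 156 \left(1 + 312\right) = - \frac{151}{20} + 156 \cdot 313 = - \frac{151}{20} + 48828 = \frac{976409}{20}$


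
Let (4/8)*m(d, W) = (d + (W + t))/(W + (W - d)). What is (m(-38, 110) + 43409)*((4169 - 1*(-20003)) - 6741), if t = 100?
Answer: 2270056561/3 ≈ 7.5669e+8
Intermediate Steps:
m(d, W) = 2*(100 + W + d)/(-d + 2*W) (m(d, W) = 2*((d + (W + 100))/(W + (W - d))) = 2*((d + (100 + W))/(-d + 2*W)) = 2*((100 + W + d)/(-d + 2*W)) = 2*(100 + W + d)/(-d + 2*W))
(m(-38, 110) + 43409)*((4169 - 1*(-20003)) - 6741) = (2*(100 + 110 - 38)/(-1*(-38) + 2*110) + 43409)*((4169 - 1*(-20003)) - 6741) = (2*172/(38 + 220) + 43409)*((4169 + 20003) - 6741) = (2*172/258 + 43409)*(24172 - 6741) = (2*(1/258)*172 + 43409)*17431 = (4/3 + 43409)*17431 = (130231/3)*17431 = 2270056561/3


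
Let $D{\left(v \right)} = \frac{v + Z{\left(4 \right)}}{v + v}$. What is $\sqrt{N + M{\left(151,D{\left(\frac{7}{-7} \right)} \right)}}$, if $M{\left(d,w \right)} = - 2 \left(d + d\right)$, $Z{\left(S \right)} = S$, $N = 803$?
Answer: $\sqrt{199} \approx 14.107$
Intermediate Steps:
$D{\left(v \right)} = \frac{4 + v}{2 v}$ ($D{\left(v \right)} = \frac{v + 4}{v + v} = \frac{4 + v}{2 v}$)
$M{\left(d,w \right)} = - 4 d$ ($M{\left(d,w \right)} = - 2 \cdot 2 d = - 4 d$)
$\sqrt{N + M{\left(151,D{\left(\frac{7}{-7} \right)} \right)}} = \sqrt{803 - 604} = \sqrt{199}$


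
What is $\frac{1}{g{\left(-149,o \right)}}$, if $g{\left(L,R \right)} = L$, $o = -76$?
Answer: $- \frac{1}{149} \approx -0.0067114$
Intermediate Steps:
$\frac{1}{g{\left(-149,o \right)}} = \frac{1}{-149} = - \frac{1}{149}$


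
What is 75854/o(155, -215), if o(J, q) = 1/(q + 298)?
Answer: 6295882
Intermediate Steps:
o(J, q) = 1/(298 + q)
75854/o(155, -215) = 75854/(1/(298 - 215)) = 75854/(1/83) = 75854*83 = 6295882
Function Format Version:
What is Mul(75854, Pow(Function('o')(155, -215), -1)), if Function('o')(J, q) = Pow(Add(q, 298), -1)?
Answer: 6295882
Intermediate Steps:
Function('o')(J, q) = Pow(Add(298, q), -1)
Mul(75854, Pow(Function('o')(155, -215), -1)) = Mul(75854, Pow(Pow(Add(298, -215), -1), -1)) = Mul(75854, Pow(Pow(83, -1), -1)) = Mul(75854, Pow(Rational(1, 83), -1)) = Mul(75854, 83) = 6295882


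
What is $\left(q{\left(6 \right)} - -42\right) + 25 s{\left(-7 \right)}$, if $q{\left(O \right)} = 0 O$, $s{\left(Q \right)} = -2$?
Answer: $-8$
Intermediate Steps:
$q{\left(O \right)} = 0$
$\left(q{\left(6 \right)} - -42\right) + 25 s{\left(-7 \right)} = \left(0 - -42\right) + 25 \left(-2\right) = \left(0 + 42\right) - 50 = 42 - 50 = -8$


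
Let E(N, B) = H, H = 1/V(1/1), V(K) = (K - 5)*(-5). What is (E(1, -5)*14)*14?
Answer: 49/5 ≈ 9.8000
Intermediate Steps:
V(K) = 25 - 5*K (V(K) = (-5 + K)*(-5) = 25 - 5*K)
H = 1/20 (H = 1/(25 - 5/1) = 1/(25 - 5*1) = 1/(25 - 5) = 1/20 ≈ 0.050000)
E(N, B) = 1/20
(E(1, -5)*14)*14 = ((1/20)*14)*14 = (7/10)*14 = 49/5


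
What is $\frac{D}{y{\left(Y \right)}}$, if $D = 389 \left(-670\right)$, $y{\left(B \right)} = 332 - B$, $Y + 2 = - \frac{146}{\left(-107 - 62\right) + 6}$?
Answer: $- \frac{21241345}{27148} \approx -782.43$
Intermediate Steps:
$Y = - \frac{180}{163}$ ($Y = -2 - \frac{146}{\left(-107 - 62\right) + 6} = -2 - \frac{146}{-169 + 6} = -2 - \frac{146}{-163} = -2 - - \frac{146}{163} = -2 + \frac{146}{163} = - \frac{180}{163} \approx -1.1043$)
$D = -260630$
$\frac{D}{y{\left(Y \right)}} = - \frac{260630}{332 - - \frac{180}{163}} = - \frac{260630}{332 + \frac{180}{163}} = - \frac{260630}{\frac{54296}{163}} = \left(-260630\right) \frac{163}{54296} = - \frac{21241345}{27148}$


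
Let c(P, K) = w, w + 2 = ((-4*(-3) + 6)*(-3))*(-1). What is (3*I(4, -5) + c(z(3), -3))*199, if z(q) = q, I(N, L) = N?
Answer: 12736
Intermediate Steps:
w = 52 (w = -2 + ((-4*(-3) + 6)*(-3))*(-1) = -2 + ((12 + 6)*(-3))*(-1) = -2 + (18*(-3))*(-1) = -2 - 54*(-1) = -2 + 54 = 52)
c(P, K) = 52
(3*I(4, -5) + c(z(3), -3))*199 = (3*4 + 52)*199 = (12 + 52)*199 = 64*199 = 12736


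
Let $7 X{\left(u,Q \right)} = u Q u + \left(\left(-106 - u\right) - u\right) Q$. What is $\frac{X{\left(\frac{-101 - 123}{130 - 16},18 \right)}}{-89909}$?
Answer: $\frac{638164}{227200043} \approx 0.0028088$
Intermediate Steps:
$X{\left(u,Q \right)} = \frac{Q u^{2}}{7} + \frac{Q \left(-106 - 2 u\right)}{7}$ ($X{\left(u,Q \right)} = \frac{u Q u + \left(\left(-106 - u\right) - u\right) Q}{7} = \frac{Q u u + \left(-106 - 2 u\right) Q}{7} = \frac{Q u^{2} + Q \left(-106 - 2 u\right)}{7} = \frac{Q u^{2}}{7} + \frac{Q \left(-106 - 2 u\right)}{7}$)
$\frac{X{\left(\frac{-101 - 123}{130 - 16},18 \right)}}{-89909} = \frac{\frac{1}{7} \cdot 18 \left(-106 + \left(\frac{-101 - 123}{130 - 16}\right)^{2} - 2 \frac{-101 - 123}{130 - 16}\right)}{-89909} = \frac{1}{7} \cdot 18 \left(-106 + \left(- \frac{224}{114}\right)^{2} - 2 \left(- \frac{224}{114}\right)\right) \left(- \frac{1}{89909}\right) = \frac{1}{7} \cdot 18 \left(-106 + \left(\left(-224\right) \frac{1}{114}\right)^{2} - 2 \left(\left(-224\right) \frac{1}{114}\right)\right) \left(- \frac{1}{89909}\right) = \frac{1}{7} \cdot 18 \left(-106 + \left(- \frac{112}{57}\right)^{2} - - \frac{224}{57}\right) \left(- \frac{1}{89909}\right) = \frac{1}{7} \cdot 18 \left(-106 + \frac{12544}{3249} + \frac{224}{57}\right) \left(- \frac{1}{89909}\right) = \frac{1}{7} \cdot 18 \left(- \frac{319082}{3249}\right) \left(- \frac{1}{89909}\right) = \left(- \frac{638164}{2527}\right) \left(- \frac{1}{89909}\right) = \frac{638164}{227200043}$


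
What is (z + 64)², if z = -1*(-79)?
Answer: 20449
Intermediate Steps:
z = 79
(z + 64)² = (79 + 64)² = 143² = 20449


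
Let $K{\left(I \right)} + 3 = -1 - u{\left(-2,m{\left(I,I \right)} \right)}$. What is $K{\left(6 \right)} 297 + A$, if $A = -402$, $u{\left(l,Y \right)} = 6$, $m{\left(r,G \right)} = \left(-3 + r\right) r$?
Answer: $-3372$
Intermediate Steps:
$m{\left(r,G \right)} = r \left(-3 + r\right)$
$K{\left(I \right)} = -10$ ($K{\left(I \right)} = -3 - 7 = -10$)
$K{\left(6 \right)} 297 + A = \left(-10\right) 297 - 402 = -2970 - 402 = -3372$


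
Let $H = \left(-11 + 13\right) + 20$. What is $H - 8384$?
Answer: $-8362$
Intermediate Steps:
$H = 22$ ($H = 2 + 20 = 22$)
$H - 8384 = 22 - 8384 = -8362$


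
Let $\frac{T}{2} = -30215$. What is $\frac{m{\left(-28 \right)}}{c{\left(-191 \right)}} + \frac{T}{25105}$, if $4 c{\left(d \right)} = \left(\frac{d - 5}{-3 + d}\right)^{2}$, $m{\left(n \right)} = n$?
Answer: $- \frac{193115854}{1722203} \approx -112.13$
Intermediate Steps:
$T = -60430$ ($T = 2 \left(-30215\right) = -60430$)
$c{\left(d \right)} = \frac{\left(-5 + d\right)^{2}}{4 \left(-3 + d\right)^{2}}$ ($c{\left(d \right)} = \frac{\left(\frac{d - 5}{-3 + d}\right)^{2}}{4} = \frac{\left(\frac{-5 + d}{-3 + d}\right)^{2}}{4} = \frac{\left(-5 + d\right)^{2} \frac{1}{\left(-3 + d\right)^{2}}}{4} = \frac{\left(-5 + d\right)^{2}}{4 \left(-3 + d\right)^{2}}$)
$\frac{m{\left(-28 \right)}}{c{\left(-191 \right)}} + \frac{T}{25105} = - \frac{28}{\frac{1}{4} \left(-5 - 191\right)^{2} \frac{1}{\left(-3 - 191\right)^{2}}} - \frac{60430}{25105} = - \frac{28}{\frac{1}{4} \left(-196\right)^{2} \cdot \frac{1}{37636}} - \frac{12086}{5021} = - \frac{28}{\frac{1}{4} \cdot 38416 \cdot \frac{1}{37636}} - \frac{12086}{5021} = - \frac{28}{\frac{2401}{9409}} - \frac{12086}{5021} = \left(-28\right) \frac{9409}{2401} - \frac{12086}{5021} = - \frac{37636}{343} - \frac{12086}{5021} = - \frac{193115854}{1722203}$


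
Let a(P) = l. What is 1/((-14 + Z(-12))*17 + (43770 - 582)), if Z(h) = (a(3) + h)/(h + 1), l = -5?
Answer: 11/472739 ≈ 2.3269e-5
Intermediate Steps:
a(P) = -5
Z(h) = (-5 + h)/(1 + h) (Z(h) = (-5 + h)/(h + 1) = (-5 + h)/(1 + h))
1/((-14 + Z(-12))*17 + (43770 - 582)) = 1/((-14 + (-5 - 12)/(1 - 12))*17 + (43770 - 582)) = 1/((-14 - 17/(-11))*17 + 43188) = 1/((-14 - 1/11*(-17))*17 + 43188) = 1/((-14 + 17/11)*17 + 43188) = 1/(-137/11*17 + 43188) = 1/(-2329/11 + 43188) = 1/(472739/11) = 11/472739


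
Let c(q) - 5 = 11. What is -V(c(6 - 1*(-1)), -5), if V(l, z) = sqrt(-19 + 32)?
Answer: -sqrt(13) ≈ -3.6056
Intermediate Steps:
c(q) = 16 (c(q) = 5 + 11 = 16)
V(l, z) = sqrt(13)
-V(c(6 - 1*(-1)), -5) = -sqrt(13)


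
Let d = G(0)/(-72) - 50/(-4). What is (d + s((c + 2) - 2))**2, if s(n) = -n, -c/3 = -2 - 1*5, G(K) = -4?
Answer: 5776/81 ≈ 71.309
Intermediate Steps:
c = 21 (c = -3*(-2 - 1*5) = -3*(-2 - 5) = -3*(-7) = 21)
d = 113/9 (d = -4/(-72) - 50/(-4) = -4*(-1/72) - 50*(-1/4) = 1/18 + 25/2 = 113/9 ≈ 12.556)
(d + s((c + 2) - 2))**2 = (113/9 - ((21 + 2) - 2))**2 = (113/9 - (23 - 2))**2 = (113/9 - 1*21)**2 = (113/9 - 21)**2 = (-76/9)**2 = 5776/81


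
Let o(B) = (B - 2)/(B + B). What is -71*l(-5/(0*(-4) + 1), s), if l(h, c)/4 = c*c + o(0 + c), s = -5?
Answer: -36494/5 ≈ -7298.8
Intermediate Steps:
o(B) = (-2 + B)/(2*B) (o(B) = (-2 + B)/((2*B)) = (-2 + B)*(1/(2*B)) = (-2 + B)/(2*B))
l(h, c) = 4*c² + 2*(-2 + c)/c (l(h, c) = 4*(c*c + (-2 + (0 + c))/(2*(0 + c))) = 4*(c² + (-2 + c)/(2*c)) = 4*c² + 2*(-2 + c)/c)
-71*l(-5/(0*(-4) + 1), s) = -71*(2 - 4/(-5) + 4*(-5)²) = -71*(2 - 4*(-⅕) + 4*25) = -71*(2 + ⅘ + 100) = -71*514/5 = -36494/5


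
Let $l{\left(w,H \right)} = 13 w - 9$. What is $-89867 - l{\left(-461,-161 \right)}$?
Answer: $-83865$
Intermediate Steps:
$l{\left(w,H \right)} = -9 + 13 w$
$-89867 - l{\left(-461,-161 \right)} = -89867 - \left(-9 + 13 \left(-461\right)\right) = -89867 - \left(-9 - 5993\right) = -89867 - -6002 = -89867 + 6002 = -83865$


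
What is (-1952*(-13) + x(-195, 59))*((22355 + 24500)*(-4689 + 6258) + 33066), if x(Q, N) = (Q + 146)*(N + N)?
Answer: 1441110504234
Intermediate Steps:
x(Q, N) = 2*N*(146 + Q) (x(Q, N) = (146 + Q)*(2*N) = 2*N*(146 + Q))
(-1952*(-13) + x(-195, 59))*((22355 + 24500)*(-4689 + 6258) + 33066) = (-1952*(-13) + 2*59*(146 - 195))*((22355 + 24500)*(-4689 + 6258) + 33066) = (25376 + 2*59*(-49))*(46855*1569 + 33066) = (25376 - 5782)*(73515495 + 33066) = 19594*73548561 = 1441110504234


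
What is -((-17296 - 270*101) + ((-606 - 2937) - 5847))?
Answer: 53956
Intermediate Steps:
-((-17296 - 270*101) + ((-606 - 2937) - 5847)) = -((-17296 - 27270) + (-3543 - 5847)) = -(-44566 - 9390) = -1*(-53956) = 53956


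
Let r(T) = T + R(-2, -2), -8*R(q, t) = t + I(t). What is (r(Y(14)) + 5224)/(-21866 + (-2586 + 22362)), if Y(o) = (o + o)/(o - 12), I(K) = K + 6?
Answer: -20951/8360 ≈ -2.5061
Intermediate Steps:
I(K) = 6 + K
R(q, t) = -3/4 - t/4 (R(q, t) = -(t + (6 + t))/8 = -(6 + 2*t)/8 = -3/4 - t/4)
Y(o) = 2*o/(-12 + o) (Y(o) = (2*o)/(-12 + o) = 2*o/(-12 + o))
r(T) = -1/4 + T (r(T) = T + (-3/4 - 1/4*(-2)) = T + (-3/4 + 1/2) = T - 1/4 = -1/4 + T)
(r(Y(14)) + 5224)/(-21866 + (-2586 + 22362)) = ((-1/4 + 2*14/(-12 + 14)) + 5224)/(-21866 + (-2586 + 22362)) = ((-1/4 + 2*14/2) + 5224)/(-21866 + 19776) = ((-1/4 + 2*14*(1/2)) + 5224)/(-2090) = ((-1/4 + 14) + 5224)*(-1/2090) = (55/4 + 5224)*(-1/2090) = (20951/4)*(-1/2090) = -20951/8360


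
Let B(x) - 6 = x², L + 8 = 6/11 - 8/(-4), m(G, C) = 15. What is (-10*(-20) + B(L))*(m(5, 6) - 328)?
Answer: -8928638/121 ≈ -73790.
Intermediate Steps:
L = -60/11 (L = -8 + (6/11 - 8/(-4)) = -8 + (6*(1/11) - 8*(-¼)) = -8 + (6/11 + 2) = -8 + 28/11 = -60/11 ≈ -5.4545)
B(x) = 6 + x²
(-10*(-20) + B(L))*(m(5, 6) - 328) = (-10*(-20) + (6 + (-60/11)²))*(15 - 328) = (200 + (6 + 3600/121))*(-313) = (200 + 4326/121)*(-313) = (28526/121)*(-313) = -8928638/121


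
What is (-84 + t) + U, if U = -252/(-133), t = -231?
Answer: -5949/19 ≈ -313.11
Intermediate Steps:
U = 36/19 (U = -252*(-1/133) = 36/19 ≈ 1.8947)
(-84 + t) + U = (-84 - 231) + 36/19 = -315 + 36/19 = -5949/19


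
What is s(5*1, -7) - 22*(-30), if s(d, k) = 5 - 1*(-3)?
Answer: 668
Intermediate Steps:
s(d, k) = 8 (s(d, k) = 5 + 3 = 8)
s(5*1, -7) - 22*(-30) = 8 - 22*(-30) = 8 + 660 = 668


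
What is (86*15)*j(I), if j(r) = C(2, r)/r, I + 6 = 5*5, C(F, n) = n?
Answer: 1290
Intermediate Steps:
I = 19 (I = -6 + 5*5 = -6 + 25 = 19)
j(r) = 1 (j(r) = r/r = 1)
(86*15)*j(I) = (86*15)*1 = 1290*1 = 1290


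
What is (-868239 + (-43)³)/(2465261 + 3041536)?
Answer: -947746/5506797 ≈ -0.17210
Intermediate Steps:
(-868239 + (-43)³)/(2465261 + 3041536) = (-868239 - 79507)/5506797 = -947746*1/5506797 = -947746/5506797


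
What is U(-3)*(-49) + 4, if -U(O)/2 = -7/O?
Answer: 698/3 ≈ 232.67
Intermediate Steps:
U(O) = 14/O (U(O) = -(-14)/O = 14/O)
U(-3)*(-49) + 4 = (14/(-3))*(-49) + 4 = (14*(-1/3))*(-49) + 4 = -14/3*(-49) + 4 = 686/3 + 4 = 698/3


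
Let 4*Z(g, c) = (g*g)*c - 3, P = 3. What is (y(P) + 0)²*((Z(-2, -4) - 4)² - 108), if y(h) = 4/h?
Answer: -503/9 ≈ -55.889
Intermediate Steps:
Z(g, c) = -¾ + c*g²/4 (Z(g, c) = ((g*g)*c - 3)/4 = (g²*c - 3)/4 = (c*g² - 3)/4 = (-3 + c*g²)/4 = -¾ + c*g²/4)
(y(P) + 0)²*((Z(-2, -4) - 4)² - 108) = (4/3 + 0)²*(((-¾ + (¼)*(-4)*(-2)²) - 4)² - 108) = (4*(⅓) + 0)²*(((-¾ + (¼)*(-4)*4) - 4)² - 108) = (4/3 + 0)²*(((-¾ - 4) - 4)² - 108) = (4/3)²*((-19/4 - 4)² - 108) = 16*((-35/4)² - 108)/9 = 16*(1225/16 - 108)/9 = (16/9)*(-503/16) = -503/9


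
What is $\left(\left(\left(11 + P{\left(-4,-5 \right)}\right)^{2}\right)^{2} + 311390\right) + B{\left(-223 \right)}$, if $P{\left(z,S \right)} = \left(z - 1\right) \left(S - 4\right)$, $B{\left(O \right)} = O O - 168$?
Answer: $10195447$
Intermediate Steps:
$B{\left(O \right)} = -168 + O^{2}$ ($B{\left(O \right)} = O^{2} - 168 = -168 + O^{2}$)
$P{\left(z,S \right)} = \left(-1 + z\right) \left(-4 + S\right)$
$\left(\left(\left(11 + P{\left(-4,-5 \right)}\right)^{2}\right)^{2} + 311390\right) + B{\left(-223 \right)} = \left(\left(\left(11 - -45\right)^{2}\right)^{2} + 311390\right) - \left(168 - \left(-223\right)^{2}\right) = \left(\left(\left(11 + \left(4 + 5 + 16 + 20\right)\right)^{2}\right)^{2} + 311390\right) + \left(-168 + 49729\right) = \left(\left(\left(11 + 45\right)^{2}\right)^{2} + 311390\right) + 49561 = \left(\left(56^{2}\right)^{2} + 311390\right) + 49561 = \left(3136^{2} + 311390\right) + 49561 = \left(9834496 + 311390\right) + 49561 = 10145886 + 49561 = 10195447$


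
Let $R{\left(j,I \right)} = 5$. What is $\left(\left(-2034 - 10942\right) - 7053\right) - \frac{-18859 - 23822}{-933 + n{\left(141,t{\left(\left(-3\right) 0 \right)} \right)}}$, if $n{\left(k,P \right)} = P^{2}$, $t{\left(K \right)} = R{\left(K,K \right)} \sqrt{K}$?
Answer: $- \frac{6243246}{311} \approx -20075.0$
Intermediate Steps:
$t{\left(K \right)} = 5 \sqrt{K}$
$\left(\left(-2034 - 10942\right) - 7053\right) - \frac{-18859 - 23822}{-933 + n{\left(141,t{\left(\left(-3\right) 0 \right)} \right)}} = \left(\left(-2034 - 10942\right) - 7053\right) - \frac{-18859 - 23822}{-933 + \left(5 \sqrt{\left(-3\right) 0}\right)^{2}} = \left(-12976 - 7053\right) - - \frac{42681}{-933 + \left(5 \sqrt{0}\right)^{2}} = -20029 - - \frac{42681}{-933 + \left(5 \cdot 0\right)^{2}} = -20029 - - \frac{42681}{-933 + 0^{2}} = -20029 - - \frac{42681}{-933 + 0} = -20029 - - \frac{42681}{-933} = -20029 - \left(-42681\right) \left(- \frac{1}{933}\right) = -20029 - \frac{14227}{311} = - \frac{6243246}{311}$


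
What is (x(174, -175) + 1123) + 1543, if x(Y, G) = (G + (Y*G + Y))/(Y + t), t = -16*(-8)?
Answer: 774681/302 ≈ 2565.2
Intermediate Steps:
t = 128
x(Y, G) = (G + Y + G*Y)/(128 + Y) (x(Y, G) = (G + (Y*G + Y))/(Y + 128) = (G + (G*Y + Y))/(128 + Y) = (G + (Y + G*Y))/(128 + Y) = (G + Y + G*Y)/(128 + Y))
(x(174, -175) + 1123) + 1543 = ((-175 + 174 - 175*174)/(128 + 174) + 1123) + 1543 = ((-175 + 174 - 30450)/302 + 1123) + 1543 = ((1/302)*(-30451) + 1123) + 1543 = (-30451/302 + 1123) + 1543 = 308695/302 + 1543 = 774681/302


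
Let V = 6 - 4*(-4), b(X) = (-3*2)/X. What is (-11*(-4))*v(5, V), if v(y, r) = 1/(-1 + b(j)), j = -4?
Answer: 88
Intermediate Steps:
b(X) = -6/X
V = 22 (V = 6 + 16 = 22)
v(y, r) = 2 (v(y, r) = 1/(-1 - 6/(-4)) = 1/(-1 - 6*(-¼)) = 1/(-1 + 3/2) = 1/(½) = 2)
(-11*(-4))*v(5, V) = -11*(-4)*2 = 44*2 = 88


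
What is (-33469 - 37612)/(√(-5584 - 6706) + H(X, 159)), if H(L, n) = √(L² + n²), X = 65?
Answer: -71081/(√29506 + I*√12290) ≈ -292.13 + 188.54*I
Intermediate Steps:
(-33469 - 37612)/(√(-5584 - 6706) + H(X, 159)) = (-33469 - 37612)/(√(-5584 - 6706) + √(65² + 159²)) = -71081/(√(-12290) + √(4225 + 25281)) = -71081/(I*√12290 + √29506) = -71081/(√29506 + I*√12290)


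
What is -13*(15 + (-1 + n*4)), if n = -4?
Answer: 26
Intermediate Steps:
-13*(15 + (-1 + n*4)) = -13*(15 + (-1 - 4*4)) = -13*(15 + (-1 - 16)) = -13*(15 - 17) = -13*(-2) = 26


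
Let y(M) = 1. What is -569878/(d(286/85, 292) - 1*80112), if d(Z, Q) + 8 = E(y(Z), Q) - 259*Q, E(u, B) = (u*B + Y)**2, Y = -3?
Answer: 569878/72227 ≈ 7.8901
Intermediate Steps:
E(u, B) = (-3 + B*u)**2 (E(u, B) = (u*B - 3)**2 = (B*u - 3)**2 = (-3 + B*u)**2)
d(Z, Q) = -8 + (-3 + Q)**2 - 259*Q (d(Z, Q) = -8 + ((-3 + Q*1)**2 - 259*Q) = -8 + ((-3 + Q)**2 - 259*Q) = -8 + (-3 + Q)**2 - 259*Q)
-569878/(d(286/85, 292) - 1*80112) = -569878/((1 + 292**2 - 265*292) - 1*80112) = -569878/((1 + 85264 - 77380) - 80112) = -569878/(7885 - 80112) = -569878/(-72227) = -569878*(-1/72227) = 569878/72227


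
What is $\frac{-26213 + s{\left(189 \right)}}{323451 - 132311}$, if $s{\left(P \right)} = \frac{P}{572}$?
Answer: $- \frac{14993647}{109332080} \approx -0.13714$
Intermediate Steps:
$s{\left(P \right)} = \frac{P}{572}$ ($s{\left(P \right)} = P \frac{1}{572} = \frac{P}{572}$)
$\frac{-26213 + s{\left(189 \right)}}{323451 - 132311} = \frac{-26213 + \frac{1}{572} \cdot 189}{323451 - 132311} = \frac{-26213 + \frac{189}{572}}{191140} = \left(- \frac{14993647}{572}\right) \frac{1}{191140} = - \frac{14993647}{109332080}$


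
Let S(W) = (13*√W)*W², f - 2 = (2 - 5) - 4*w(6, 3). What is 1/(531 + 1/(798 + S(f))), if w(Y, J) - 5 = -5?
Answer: 338233461/179602391530 + 13*I/179602391530 ≈ 0.0018832 + 7.2382e-11*I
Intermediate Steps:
w(Y, J) = 0 (w(Y, J) = 5 - 5 = 0)
f = -1 (f = 2 + ((2 - 5) - 4*0) = 2 + (-3 + 0) = 2 - 3 = -1)
S(W) = 13*W^(5/2)
1/(531 + 1/(798 + S(f))) = 1/(531 + 1/(798 + 13*(-1)^(5/2))) = 1/(531 + 1/(798 + 13*I)) = 1/(531 + (798 - 13*I)/636973)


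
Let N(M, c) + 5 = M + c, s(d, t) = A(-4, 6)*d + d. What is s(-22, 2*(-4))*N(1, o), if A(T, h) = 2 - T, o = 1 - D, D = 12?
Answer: 2310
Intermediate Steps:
o = -11 (o = 1 - 1*12 = 1 - 12 = -11)
s(d, t) = 7*d (s(d, t) = (2 - 1*(-4))*d + d = (2 + 4)*d + d = 6*d + d = 7*d)
N(M, c) = -5 + M + c (N(M, c) = -5 + (M + c) = -5 + M + c)
s(-22, 2*(-4))*N(1, o) = (7*(-22))*(-5 + 1 - 11) = -154*(-15) = 2310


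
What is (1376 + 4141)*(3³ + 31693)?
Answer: 174999240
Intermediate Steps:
(1376 + 4141)*(3³ + 31693) = 5517*(27 + 31693) = 5517*31720 = 174999240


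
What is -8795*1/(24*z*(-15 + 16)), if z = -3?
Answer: 8795/72 ≈ 122.15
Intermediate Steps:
-8795*1/(24*z*(-15 + 16)) = -8795*(-1/(72*(-15 + 16))) = -8795/((24*(-3))*1) = -8795/((-72*1)) = -8795/(-72) = -8795*(-1/72) = 8795/72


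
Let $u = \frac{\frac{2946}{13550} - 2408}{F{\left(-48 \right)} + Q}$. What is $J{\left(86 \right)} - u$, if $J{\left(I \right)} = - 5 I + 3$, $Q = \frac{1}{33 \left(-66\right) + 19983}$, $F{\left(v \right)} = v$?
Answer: $- \frac{17824868602}{37355995} \approx -477.16$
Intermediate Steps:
$Q = \frac{1}{17805}$ ($Q = \frac{1}{-2178 + 19983} = \frac{1}{17805} \approx 5.6164 \cdot 10^{-5}$)
$u = \frac{1873858737}{37355995}$ ($u = \frac{\frac{2946}{13550} - 2408}{-48 + \frac{1}{17805}} = \frac{2946 \cdot \frac{1}{13550} - 2408}{- \frac{854639}{17805}} = \left(\frac{1473}{6775} - 2408\right) \left(- \frac{17805}{854639}\right) = \left(- \frac{16312727}{6775}\right) \left(- \frac{17805}{854639}\right) = \frac{1873858737}{37355995} \approx 50.162$)
$J{\left(I \right)} = 3 - 5 I$
$J{\left(86 \right)} - u = \left(3 - 430\right) - \frac{1873858737}{37355995} = -427 - \frac{1873858737}{37355995} = - \frac{17824868602}{37355995}$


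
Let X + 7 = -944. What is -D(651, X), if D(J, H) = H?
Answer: 951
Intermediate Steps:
X = -951 (X = -7 - 944 = -951)
-D(651, X) = -1*(-951) = 951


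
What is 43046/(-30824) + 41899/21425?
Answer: 184617113/330202100 ≈ 0.55910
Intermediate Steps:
43046/(-30824) + 41899/21425 = 43046*(-1/30824) + 41899*(1/21425) = -21523/15412 + 41899/21425 = 184617113/330202100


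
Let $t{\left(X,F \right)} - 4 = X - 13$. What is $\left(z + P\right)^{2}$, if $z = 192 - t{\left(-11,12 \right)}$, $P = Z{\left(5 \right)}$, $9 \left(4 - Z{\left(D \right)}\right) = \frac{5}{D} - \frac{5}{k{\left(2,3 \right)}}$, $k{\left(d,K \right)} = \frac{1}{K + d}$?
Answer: $\frac{430336}{9} \approx 47815.0$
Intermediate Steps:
$Z{\left(D \right)} = \frac{61}{9} - \frac{5}{9 D}$ ($Z{\left(D \right)} = 4 - \frac{\frac{5}{D} - \frac{5}{\frac{1}{3 + 2}}}{9} = 4 - \frac{\frac{5}{D} - \frac{5}{\frac{1}{5}}}{9} = 4 - \frac{\frac{5}{D} - 5 \frac{1}{\frac{1}{5}}}{9} = 4 - \frac{\frac{5}{D} - 25}{9} = 4 - \frac{-25 + \frac{5}{D}}{9} = 4 + \left(\frac{25}{9} - \frac{5}{9 D}\right) = \frac{61}{9} - \frac{5}{9 D}$)
$t{\left(X,F \right)} = -9 + X$ ($t{\left(X,F \right)} = 4 + \left(X - 13\right) = 4 + \left(-13 + X\right) = -9 + X$)
$P = \frac{20}{3}$ ($P = \frac{-5 + 61 \cdot 5}{9 \cdot 5} = \frac{1}{9} \cdot \frac{1}{5} \left(-5 + 305\right) = \frac{1}{9} \cdot \frac{1}{5} \cdot 300 = \frac{20}{3} \approx 6.6667$)
$z = 212$ ($z = 192 - \left(-9 - 11\right) = 192 - -20 = 192 + 20 = 212$)
$\left(z + P\right)^{2} = \left(212 + \frac{20}{3}\right)^{2} = \left(\frac{656}{3}\right)^{2} = \frac{430336}{9}$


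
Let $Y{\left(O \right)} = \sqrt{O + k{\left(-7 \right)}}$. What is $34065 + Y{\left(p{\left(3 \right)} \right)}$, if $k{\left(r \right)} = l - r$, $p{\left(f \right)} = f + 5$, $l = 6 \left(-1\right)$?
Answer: $34068$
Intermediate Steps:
$l = -6$
$p{\left(f \right)} = 5 + f$
$k{\left(r \right)} = -6 - r$
$Y{\left(O \right)} = \sqrt{1 + O}$ ($Y{\left(O \right)} = \sqrt{O - -1} = \sqrt{O + \left(-6 + 7\right)} = \sqrt{O + 1} = \sqrt{1 + O}$)
$34065 + Y{\left(p{\left(3 \right)} \right)} = 34065 + \sqrt{1 + \left(5 + 3\right)} = 34065 + \sqrt{1 + 8} = 34065 + \sqrt{9} = 34065 + 3 = 34068$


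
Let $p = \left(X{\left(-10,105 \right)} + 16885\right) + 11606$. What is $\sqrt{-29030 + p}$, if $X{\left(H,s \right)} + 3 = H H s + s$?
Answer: $\sqrt{10063} \approx 100.31$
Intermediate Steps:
$X{\left(H,s \right)} = -3 + s + s H^{2}$ ($X{\left(H,s \right)} = -3 + \left(H H s + s\right) = -3 + \left(H^{2} s + s\right) = -3 + \left(s H^{2} + s\right) = -3 + \left(s + s H^{2}\right) = -3 + s + s H^{2}$)
$p = 39093$ ($p = \left(\left(-3 + 105 + 105 \left(-10\right)^{2}\right) + 16885\right) + 11606 = \left(\left(-3 + 105 + 105 \cdot 100\right) + 16885\right) + 11606 = \left(\left(-3 + 105 + 10500\right) + 16885\right) + 11606 = \left(10602 + 16885\right) + 11606 = 27487 + 11606 = 39093$)
$\sqrt{-29030 + p} = \sqrt{-29030 + 39093} = \sqrt{10063}$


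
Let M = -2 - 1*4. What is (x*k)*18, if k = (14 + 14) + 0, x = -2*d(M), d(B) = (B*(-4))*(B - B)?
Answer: 0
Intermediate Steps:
M = -6 (M = -2 - 4 = -6)
d(B) = 0 (d(B) = -4*B*0 = 0)
x = 0 (x = -2*0 = 0)
k = 28 (k = 28 + 0 = 28)
(x*k)*18 = (0*28)*18 = 0*18 = 0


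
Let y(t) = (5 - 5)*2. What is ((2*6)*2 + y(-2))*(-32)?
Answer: -768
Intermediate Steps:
y(t) = 0 (y(t) = 0*2 = 0)
((2*6)*2 + y(-2))*(-32) = ((2*6)*2 + 0)*(-32) = (12*2 + 0)*(-32) = (24 + 0)*(-32) = 24*(-32) = -768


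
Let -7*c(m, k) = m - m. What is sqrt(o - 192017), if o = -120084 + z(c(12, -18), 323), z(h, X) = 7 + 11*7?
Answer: I*sqrt(312017) ≈ 558.58*I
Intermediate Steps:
c(m, k) = 0 (c(m, k) = -(m - m)/7 = -1/7*0 = 0)
z(h, X) = 84 (z(h, X) = 7 + 77 = 84)
o = -120000 (o = -120084 + 84 = -120000)
sqrt(o - 192017) = sqrt(-120000 - 192017) = sqrt(-312017) = I*sqrt(312017)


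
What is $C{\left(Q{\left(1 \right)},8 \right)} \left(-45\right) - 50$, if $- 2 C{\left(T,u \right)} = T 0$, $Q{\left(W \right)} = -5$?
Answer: $-50$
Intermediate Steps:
$C{\left(T,u \right)} = 0$ ($C{\left(T,u \right)} = - \frac{T 0}{2} = \left(- \frac{1}{2}\right) 0 = 0$)
$C{\left(Q{\left(1 \right)},8 \right)} \left(-45\right) - 50 = 0 \left(-45\right) - 50 = 0 - 50 = -50$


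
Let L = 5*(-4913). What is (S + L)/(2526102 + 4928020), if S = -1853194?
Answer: -144443/573394 ≈ -0.25191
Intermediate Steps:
L = -24565
(S + L)/(2526102 + 4928020) = (-1853194 - 24565)/(2526102 + 4928020) = -1877759/7454122 = -1877759*1/7454122 = -144443/573394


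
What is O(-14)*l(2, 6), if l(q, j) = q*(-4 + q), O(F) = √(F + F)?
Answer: -8*I*√7 ≈ -21.166*I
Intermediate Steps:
O(F) = √2*√F (O(F) = √(2*F) = √2*√F)
O(-14)*l(2, 6) = (√2*√(-14))*(2*(-4 + 2)) = (√2*(I*√14))*(2*(-2)) = (2*I*√7)*(-4) = -8*I*√7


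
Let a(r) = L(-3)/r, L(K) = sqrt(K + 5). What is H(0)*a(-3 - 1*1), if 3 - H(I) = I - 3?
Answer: -3*sqrt(2)/2 ≈ -2.1213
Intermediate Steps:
H(I) = 6 - I (H(I) = 3 - (I - 3) = 3 - (-3 + I) = 3 + (3 - I) = 6 - I)
L(K) = sqrt(5 + K)
a(r) = sqrt(2)/r (a(r) = sqrt(5 - 3)/r = sqrt(2)/r)
H(0)*a(-3 - 1*1) = (6 - 1*0)*(sqrt(2)/(-3 - 1*1)) = (6 + 0)*(sqrt(2)/(-3 - 1)) = 6*(sqrt(2)/(-4)) = 6*(sqrt(2)*(-1/4)) = 6*(-sqrt(2)/4) = -3*sqrt(2)/2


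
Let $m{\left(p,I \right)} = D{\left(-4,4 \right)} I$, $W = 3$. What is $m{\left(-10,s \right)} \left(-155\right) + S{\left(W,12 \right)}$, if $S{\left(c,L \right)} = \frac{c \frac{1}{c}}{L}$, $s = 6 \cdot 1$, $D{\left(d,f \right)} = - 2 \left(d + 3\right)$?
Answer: $- \frac{22319}{12} \approx -1859.9$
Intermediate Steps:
$D{\left(d,f \right)} = -6 - 2 d$ ($D{\left(d,f \right)} = - 2 \left(3 + d\right) = -6 - 2 d$)
$s = 6$
$m{\left(p,I \right)} = 2 I$ ($m{\left(p,I \right)} = \left(-6 - -8\right) I = \left(-6 + 8\right) I = 2 I$)
$S{\left(c,L \right)} = \frac{1}{L}$ ($S{\left(c,L \right)} = 1 \frac{1}{L} = \frac{1}{L}$)
$m{\left(-10,s \right)} \left(-155\right) + S{\left(W,12 \right)} = 2 \cdot 6 \left(-155\right) + \frac{1}{12} = 12 \left(-155\right) + \frac{1}{12} = -1860 + \frac{1}{12} = - \frac{22319}{12}$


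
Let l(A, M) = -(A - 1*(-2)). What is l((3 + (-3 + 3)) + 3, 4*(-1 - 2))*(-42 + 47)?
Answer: -40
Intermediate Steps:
l(A, M) = -2 - A (l(A, M) = -(A + 2) = -(2 + A) = -2 - A)
l((3 + (-3 + 3)) + 3, 4*(-1 - 2))*(-42 + 47) = (-2 - ((3 + (-3 + 3)) + 3))*(-42 + 47) = (-2 - ((3 + 0) + 3))*5 = (-2 - (3 + 3))*5 = (-2 - 1*6)*5 = (-2 - 6)*5 = -8*5 = -40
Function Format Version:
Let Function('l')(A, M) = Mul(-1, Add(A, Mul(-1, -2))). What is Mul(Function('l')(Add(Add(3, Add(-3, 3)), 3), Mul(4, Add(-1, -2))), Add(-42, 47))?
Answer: -40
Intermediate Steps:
Function('l')(A, M) = Add(-2, Mul(-1, A)) (Function('l')(A, M) = Mul(-1, Add(A, 2)) = Mul(-1, Add(2, A)) = Add(-2, Mul(-1, A)))
Mul(Function('l')(Add(Add(3, Add(-3, 3)), 3), Mul(4, Add(-1, -2))), Add(-42, 47)) = Mul(Add(-2, Mul(-1, Add(Add(3, Add(-3, 3)), 3))), Add(-42, 47)) = Mul(Add(-2, Mul(-1, Add(Add(3, 0), 3))), 5) = Mul(Add(-2, Mul(-1, Add(3, 3))), 5) = Mul(Add(-2, Mul(-1, 6)), 5) = Mul(Add(-2, -6), 5) = Mul(-8, 5) = -40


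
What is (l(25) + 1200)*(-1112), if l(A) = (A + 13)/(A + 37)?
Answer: -41387528/31 ≈ -1.3351e+6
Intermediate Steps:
l(A) = (13 + A)/(37 + A)
(l(25) + 1200)*(-1112) = ((13 + 25)/(37 + 25) + 1200)*(-1112) = (38/62 + 1200)*(-1112) = ((1/62)*38 + 1200)*(-1112) = (19/31 + 1200)*(-1112) = (37219/31)*(-1112) = -41387528/31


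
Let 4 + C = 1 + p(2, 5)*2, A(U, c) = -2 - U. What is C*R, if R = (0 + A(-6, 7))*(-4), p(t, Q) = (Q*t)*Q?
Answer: -1552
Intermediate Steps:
p(t, Q) = t*Q²
C = 97 (C = -4 + (1 + (2*5²)*2) = -4 + (1 + (2*25)*2) = -4 + (1 + 50*2) = -4 + (1 + 100) = -4 + 101 = 97)
R = -16 (R = (0 + (-2 - 1*(-6)))*(-4) = (0 + (-2 + 6))*(-4) = (0 + 4)*(-4) = 4*(-4) = -16)
C*R = 97*(-16) = -1552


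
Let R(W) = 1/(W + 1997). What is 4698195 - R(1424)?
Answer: 16072525094/3421 ≈ 4.6982e+6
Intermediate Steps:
R(W) = 1/(1997 + W)
4698195 - R(1424) = 4698195 - 1/(1997 + 1424) = 4698195 - 1/3421 = 16072525094/3421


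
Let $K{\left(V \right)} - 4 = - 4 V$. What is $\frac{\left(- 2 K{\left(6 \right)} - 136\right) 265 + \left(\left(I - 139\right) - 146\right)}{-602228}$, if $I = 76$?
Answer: $\frac{25649}{602228} \approx 0.04259$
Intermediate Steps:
$K{\left(V \right)} = 4 - 4 V$
$\frac{\left(- 2 K{\left(6 \right)} - 136\right) 265 + \left(\left(I - 139\right) - 146\right)}{-602228} = \frac{\left(- 2 \left(4 - 24\right) - 136\right) 265 + \left(\left(76 - 139\right) - 146\right)}{-602228} = \left(\left(- 2 \left(4 - 24\right) - 136\right) 265 - 209\right) \left(- \frac{1}{602228}\right) = \left(\left(\left(-2\right) \left(-20\right) - 136\right) 265 - 209\right) \left(- \frac{1}{602228}\right) = \left(\left(40 - 136\right) 265 - 209\right) \left(- \frac{1}{602228}\right) = \left(\left(-96\right) 265 - 209\right) \left(- \frac{1}{602228}\right) = \left(-25440 - 209\right) \left(- \frac{1}{602228}\right) = \left(-25649\right) \left(- \frac{1}{602228}\right) = \frac{25649}{602228}$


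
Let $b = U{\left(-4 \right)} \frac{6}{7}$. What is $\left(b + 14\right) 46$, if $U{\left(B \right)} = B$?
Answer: $\frac{3404}{7} \approx 486.29$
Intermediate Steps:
$b = - \frac{24}{7}$ ($b = - 4 \cdot \frac{6}{7} = - 4 \cdot 6 \cdot \frac{1}{7} = \left(-4\right) \frac{6}{7} = - \frac{24}{7} \approx -3.4286$)
$\left(b + 14\right) 46 = \left(- \frac{24}{7} + 14\right) 46 = \frac{74}{7} \cdot 46 = \frac{3404}{7}$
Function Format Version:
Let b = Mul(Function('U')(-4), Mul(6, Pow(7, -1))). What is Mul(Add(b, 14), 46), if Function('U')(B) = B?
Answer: Rational(3404, 7) ≈ 486.29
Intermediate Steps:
b = Rational(-24, 7) (b = Mul(-4, Mul(6, Pow(7, -1))) = Mul(-4, Mul(6, Rational(1, 7))) = Mul(-4, Rational(6, 7)) = Rational(-24, 7) ≈ -3.4286)
Mul(Add(b, 14), 46) = Mul(Add(Rational(-24, 7), 14), 46) = Mul(Rational(74, 7), 46) = Rational(3404, 7)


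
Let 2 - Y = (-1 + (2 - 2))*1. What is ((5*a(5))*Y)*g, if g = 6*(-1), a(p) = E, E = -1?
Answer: 90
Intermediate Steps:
a(p) = -1
g = -6
Y = 3 (Y = 2 - (-1 + (2 - 2)) = 2 - (-1 + 0) = 2 - (-1) = 2 - 1*(-1) = 2 + 1 = 3)
((5*a(5))*Y)*g = ((5*(-1))*3)*(-6) = -5*3*(-6) = -15*(-6) = 90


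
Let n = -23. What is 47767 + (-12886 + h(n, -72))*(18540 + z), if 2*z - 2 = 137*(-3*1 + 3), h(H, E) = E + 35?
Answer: -239557576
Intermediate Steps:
h(H, E) = 35 + E
z = 1 (z = 1 + (137*(-3*1 + 3))/2 = 1 + (137*(-3 + 3))/2 = 1 + (137*0)/2 = 1 + (½)*0 = 1 + 0 = 1)
47767 + (-12886 + h(n, -72))*(18540 + z) = 47767 + (-12886 + (35 - 72))*(18540 + 1) = 47767 + (-12886 - 37)*18541 = 47767 - 12923*18541 = 47767 - 239605343 = -239557576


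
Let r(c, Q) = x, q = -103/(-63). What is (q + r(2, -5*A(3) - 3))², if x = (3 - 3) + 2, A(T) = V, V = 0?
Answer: 52441/3969 ≈ 13.213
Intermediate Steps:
q = 103/63 (q = -103*(-1/63) = 103/63 ≈ 1.6349)
A(T) = 0
x = 2 (x = 0 + 2 = 2)
r(c, Q) = 2
(q + r(2, -5*A(3) - 3))² = (103/63 + 2)² = (229/63)² = 52441/3969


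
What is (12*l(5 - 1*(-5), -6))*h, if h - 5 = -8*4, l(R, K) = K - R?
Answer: 5184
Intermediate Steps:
h = -27 (h = 5 - 8*4 = 5 - 32 = -27)
(12*l(5 - 1*(-5), -6))*h = (12*(-6 - (5 - 1*(-5))))*(-27) = (12*(-6 - (5 + 5)))*(-27) = (12*(-6 - 1*10))*(-27) = (12*(-6 - 10))*(-27) = (12*(-16))*(-27) = -192*(-27) = 5184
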